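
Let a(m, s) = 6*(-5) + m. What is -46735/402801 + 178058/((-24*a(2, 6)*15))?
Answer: 1696448849/96672240 ≈ 17.548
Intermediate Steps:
a(m, s) = -30 + m
-46735/402801 + 178058/((-24*a(2, 6)*15)) = -46735/402801 + 178058/((-24*(-30 + 2)*15)) = -46735*1/402801 + 178058/((-24*(-28)*15)) = -46735/402801 + 178058/((672*15)) = -46735/402801 + 178058/10080 = -46735/402801 + 178058*(1/10080) = -46735/402801 + 89029/5040 = 1696448849/96672240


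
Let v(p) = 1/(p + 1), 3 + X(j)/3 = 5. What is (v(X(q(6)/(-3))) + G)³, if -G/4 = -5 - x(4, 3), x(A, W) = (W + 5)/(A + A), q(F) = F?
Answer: 4826809/343 ≈ 14072.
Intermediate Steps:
X(j) = 6 (X(j) = -9 + 3*5 = -9 + 15 = 6)
v(p) = 1/(1 + p)
x(A, W) = (5 + W)/(2*A) (x(A, W) = (5 + W)/((2*A)) = (5 + W)*(1/(2*A)) = (5 + W)/(2*A))
G = 24 (G = -4*(-5 - (5 + 3)/(2*4)) = -4*(-5 - 8/(2*4)) = -4*(-5 - 1*1) = -4*(-5 - 1) = -4*(-6) = 24)
(v(X(q(6)/(-3))) + G)³ = (1/(1 + 6) + 24)³ = (1/7 + 24)³ = (⅐ + 24)³ = (169/7)³ = 4826809/343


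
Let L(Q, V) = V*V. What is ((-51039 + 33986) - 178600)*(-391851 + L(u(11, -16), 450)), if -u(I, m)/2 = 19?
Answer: 37047091203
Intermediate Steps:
u(I, m) = -38 (u(I, m) = -2*19 = -38)
L(Q, V) = V**2
((-51039 + 33986) - 178600)*(-391851 + L(u(11, -16), 450)) = ((-51039 + 33986) - 178600)*(-391851 + 450**2) = (-17053 - 178600)*(-391851 + 202500) = -195653*(-189351) = 37047091203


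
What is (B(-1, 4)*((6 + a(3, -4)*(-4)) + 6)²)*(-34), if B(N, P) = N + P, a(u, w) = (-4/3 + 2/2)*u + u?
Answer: -1632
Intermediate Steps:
a(u, w) = 2*u/3 (a(u, w) = (-4*⅓ + 2*(½))*u + u = (-4/3 + 1)*u + u = -u/3 + u = 2*u/3)
(B(-1, 4)*((6 + a(3, -4)*(-4)) + 6)²)*(-34) = ((-1 + 4)*((6 + ((⅔)*3)*(-4)) + 6)²)*(-34) = (3*((6 + 2*(-4)) + 6)²)*(-34) = (3*((6 - 8) + 6)²)*(-34) = (3*(-2 + 6)²)*(-34) = (3*4²)*(-34) = (3*16)*(-34) = 48*(-34) = -1632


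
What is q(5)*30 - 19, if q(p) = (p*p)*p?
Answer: 3731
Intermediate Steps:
q(p) = p**3 (q(p) = p**2*p = p**3)
q(5)*30 - 19 = 5**3*30 - 19 = 125*30 - 19 = 3750 - 19 = 3731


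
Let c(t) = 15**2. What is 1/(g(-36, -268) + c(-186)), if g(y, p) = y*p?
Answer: 1/9873 ≈ 0.00010129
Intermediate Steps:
g(y, p) = p*y
c(t) = 225
1/(g(-36, -268) + c(-186)) = 1/(-268*(-36) + 225) = 1/(9648 + 225) = 1/9873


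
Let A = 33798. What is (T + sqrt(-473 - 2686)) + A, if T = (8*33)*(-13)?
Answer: 30366 + 9*I*sqrt(39) ≈ 30366.0 + 56.205*I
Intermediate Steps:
T = -3432 (T = 264*(-13) = -3432)
(T + sqrt(-473 - 2686)) + A = (-3432 + sqrt(-473 - 2686)) + 33798 = (-3432 + sqrt(-3159)) + 33798 = (-3432 + 9*I*sqrt(39)) + 33798 = 30366 + 9*I*sqrt(39)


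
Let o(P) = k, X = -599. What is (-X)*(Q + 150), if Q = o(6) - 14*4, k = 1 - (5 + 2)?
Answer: 52712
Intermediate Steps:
k = -6 (k = 1 - 1*7 = 1 - 7 = -6)
o(P) = -6
Q = -62 (Q = -6 - 14*4 = -6 - 56 = -62)
(-X)*(Q + 150) = (-1*(-599))*(-62 + 150) = 599*88 = 52712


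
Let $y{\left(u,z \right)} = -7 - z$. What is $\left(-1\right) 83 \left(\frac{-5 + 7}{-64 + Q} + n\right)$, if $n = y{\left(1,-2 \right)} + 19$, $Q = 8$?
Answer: $- \frac{32453}{28} \approx -1159.0$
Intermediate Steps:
$n = 14$ ($n = \left(-7 - -2\right) + 19 = \left(-7 + 2\right) + 19 = -5 + 19 = 14$)
$\left(-1\right) 83 \left(\frac{-5 + 7}{-64 + Q} + n\right) = \left(-1\right) 83 \left(\frac{-5 + 7}{-64 + 8} + 14\right) = - 83 \left(\frac{2}{-56} + 14\right) = - 83 \left(2 \left(- \frac{1}{56}\right) + 14\right) = - 83 \left(- \frac{1}{28} + 14\right) = \left(-83\right) \frac{391}{28} = - \frac{32453}{28}$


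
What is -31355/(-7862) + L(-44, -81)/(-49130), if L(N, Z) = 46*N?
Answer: 778191919/193130030 ≈ 4.0294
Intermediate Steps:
-31355/(-7862) + L(-44, -81)/(-49130) = -31355/(-7862) + (46*(-44))/(-49130) = -31355*(-1/7862) - 2024*(-1/49130) = 31355/7862 + 1012/24565 = 778191919/193130030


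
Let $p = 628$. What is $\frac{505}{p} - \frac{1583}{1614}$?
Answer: $- \frac{89527}{506796} \approx -0.17665$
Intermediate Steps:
$\frac{505}{p} - \frac{1583}{1614} = \frac{505}{628} - \frac{1583}{1614} = - \frac{89527}{506796}$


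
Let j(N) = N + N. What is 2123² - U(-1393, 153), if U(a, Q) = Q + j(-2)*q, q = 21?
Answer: 4507060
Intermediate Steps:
j(N) = 2*N
U(a, Q) = -84 + Q (U(a, Q) = Q + (2*(-2))*21 = Q - 4*21 = Q - 84 = -84 + Q)
2123² - U(-1393, 153) = 2123² - (-84 + 153) = 4507129 - 1*69 = 4507129 - 69 = 4507060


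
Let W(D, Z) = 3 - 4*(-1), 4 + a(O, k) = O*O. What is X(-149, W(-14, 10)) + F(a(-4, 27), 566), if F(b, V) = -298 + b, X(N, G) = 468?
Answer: 182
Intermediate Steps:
a(O, k) = -4 + O² (a(O, k) = -4 + O*O = -4 + O²)
W(D, Z) = 7 (W(D, Z) = 3 + 4 = 7)
X(-149, W(-14, 10)) + F(a(-4, 27), 566) = 468 + (-298 + (-4 + (-4)²)) = 468 + (-298 + (-4 + 16)) = 468 + (-298 + 12) = 468 - 286 = 182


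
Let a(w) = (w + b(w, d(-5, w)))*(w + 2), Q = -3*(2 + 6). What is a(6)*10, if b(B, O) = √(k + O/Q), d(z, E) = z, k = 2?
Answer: 480 + 20*√318/3 ≈ 598.88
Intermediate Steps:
Q = -24 (Q = -3*8 = -24)
b(B, O) = √(2 - O/24) (b(B, O) = √(2 + O/(-24)) = √(2 + O*(-1/24)) = √(2 - O/24))
a(w) = (2 + w)*(w + √318/12) (a(w) = (w + √(288 - 6*(-5))/12)*(w + 2) = (w + √(288 + 30)/12)*(2 + w) = (w + √318/12)*(2 + w) = (2 + w)*(w + √318/12))
a(6)*10 = (6² + 2*6 + √318/6 + (1/12)*6*√318)*10 = (36 + 12 + √318/6 + √318/2)*10 = (48 + 2*√318/3)*10 = 480 + 20*√318/3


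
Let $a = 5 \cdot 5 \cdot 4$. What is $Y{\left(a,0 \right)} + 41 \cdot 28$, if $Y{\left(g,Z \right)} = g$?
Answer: $1248$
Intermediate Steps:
$a = 100$ ($a = 25 \cdot 4 = 100$)
$Y{\left(a,0 \right)} + 41 \cdot 28 = 100 + 41 \cdot 28 = 100 + 1148 = 1248$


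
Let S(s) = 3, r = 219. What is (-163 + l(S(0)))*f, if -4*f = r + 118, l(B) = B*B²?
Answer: 11458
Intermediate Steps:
l(B) = B³
f = -337/4 (f = -(219 + 118)/4 = -¼*337 = -337/4 ≈ -84.250)
(-163 + l(S(0)))*f = (-163 + 3³)*(-337/4) = (-163 + 27)*(-337/4) = -136*(-337/4) = 11458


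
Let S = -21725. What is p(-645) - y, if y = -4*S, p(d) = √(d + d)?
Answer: -86900 + I*√1290 ≈ -86900.0 + 35.917*I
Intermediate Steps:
p(d) = √2*√d (p(d) = √(2*d) = √2*√d)
y = 86900 (y = -4*(-21725) = 86900)
p(-645) - y = √2*√(-645) - 1*86900 = √2*(I*√645) - 86900 = I*√1290 - 86900 = -86900 + I*√1290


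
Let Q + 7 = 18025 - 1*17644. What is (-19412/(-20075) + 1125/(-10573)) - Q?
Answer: -79199953949/212252975 ≈ -373.14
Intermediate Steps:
Q = 374 (Q = -7 + (18025 - 1*17644) = -7 + (18025 - 17644) = -7 + 381 = 374)
(-19412/(-20075) + 1125/(-10573)) - Q = (-19412/(-20075) + 1125/(-10573)) - 1*374 = (-19412*(-1/20075) + 1125*(-1/10573)) - 374 = (19412/20075 - 1125/10573) - 374 = 182658701/212252975 - 374 = -79199953949/212252975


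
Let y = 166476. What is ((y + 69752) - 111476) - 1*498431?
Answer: -373679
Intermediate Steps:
((y + 69752) - 111476) - 1*498431 = ((166476 + 69752) - 111476) - 1*498431 = (236228 - 111476) - 498431 = 124752 - 498431 = -373679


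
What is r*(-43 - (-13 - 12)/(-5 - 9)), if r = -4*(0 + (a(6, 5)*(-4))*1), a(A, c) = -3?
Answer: 15048/7 ≈ 2149.7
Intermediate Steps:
r = -48 (r = -4*(0 - 3*(-4)*1) = -4*(0 + 12*1) = -4*(0 + 12) = -4*12 = -48)
r*(-43 - (-13 - 12)/(-5 - 9)) = -48*(-43 - (-13 - 12)/(-5 - 9)) = -48*(-43 - (-25)/(-14)) = -48*(-43 - (-25)*(-1)/14) = -48*(-43 - 1*25/14) = -48*(-43 - 25/14) = -48*(-627/14) = 15048/7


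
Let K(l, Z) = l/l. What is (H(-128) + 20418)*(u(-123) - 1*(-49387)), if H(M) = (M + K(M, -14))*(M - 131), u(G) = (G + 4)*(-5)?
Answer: 2664590402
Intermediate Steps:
K(l, Z) = 1
u(G) = -20 - 5*G (u(G) = (4 + G)*(-5) = -20 - 5*G)
H(M) = (1 + M)*(-131 + M) (H(M) = (M + 1)*(M - 131) = (1 + M)*(-131 + M))
(H(-128) + 20418)*(u(-123) - 1*(-49387)) = ((-131 + (-128)² - 130*(-128)) + 20418)*((-20 - 5*(-123)) - 1*(-49387)) = ((-131 + 16384 + 16640) + 20418)*((-20 + 615) + 49387) = (32893 + 20418)*(595 + 49387) = 53311*49982 = 2664590402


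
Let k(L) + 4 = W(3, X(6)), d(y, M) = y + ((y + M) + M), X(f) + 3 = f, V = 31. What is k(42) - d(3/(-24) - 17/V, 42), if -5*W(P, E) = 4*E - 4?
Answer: -54717/620 ≈ -88.253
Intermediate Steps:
X(f) = -3 + f
W(P, E) = ⅘ - 4*E/5 (W(P, E) = -(4*E - 4)/5 = -(-4 + 4*E)/5 = ⅘ - 4*E/5)
d(y, M) = 2*M + 2*y (d(y, M) = y + ((M + y) + M) = y + (y + 2*M) = 2*M + 2*y)
k(L) = -28/5 (k(L) = -4 + (⅘ - 4*(-3 + 6)/5) = -4 + (⅘ - ⅘*3) = -4 + (⅘ - 12/5) = -4 - 8/5 = -28/5)
k(42) - d(3/(-24) - 17/V, 42) = -28/5 - (2*42 + 2*(3/(-24) - 17/31)) = -28/5 - (84 + 2*(3*(-1/24) - 17*1/31)) = -28/5 - (84 + 2*(-⅛ - 17/31)) = -28/5 - (84 + 2*(-167/248)) = -28/5 - (84 - 167/124) = -28/5 - 1*10249/124 = -28/5 - 10249/124 = -54717/620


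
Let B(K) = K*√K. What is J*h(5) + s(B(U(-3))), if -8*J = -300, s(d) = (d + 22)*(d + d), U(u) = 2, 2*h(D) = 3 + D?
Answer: 166 + 88*√2 ≈ 290.45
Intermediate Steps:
h(D) = 3/2 + D/2 (h(D) = (3 + D)/2 = 3/2 + D/2)
B(K) = K^(3/2)
s(d) = 2*d*(22 + d) (s(d) = (22 + d)*(2*d) = 2*d*(22 + d))
J = 75/2 (J = -⅛*(-300) = 75/2 ≈ 37.500)
J*h(5) + s(B(U(-3))) = 75*(3/2 + (½)*5)/2 + 2*2^(3/2)*(22 + 2^(3/2)) = 75*(3/2 + 5/2)/2 + 2*(2*√2)*(22 + 2*√2) = (75/2)*4 + 4*√2*(22 + 2*√2) = 150 + 4*√2*(22 + 2*√2)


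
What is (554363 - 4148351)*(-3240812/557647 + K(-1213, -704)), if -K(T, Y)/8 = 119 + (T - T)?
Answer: 1919623587614928/557647 ≈ 3.4424e+9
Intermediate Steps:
K(T, Y) = -952 (K(T, Y) = -8*(119 + (T - T)) = -8*(119 + 0) = -8*119 = -952)
(554363 - 4148351)*(-3240812/557647 + K(-1213, -704)) = (554363 - 4148351)*(-3240812/557647 - 952) = -3593988*(-3240812*1/557647 - 952) = -3593988*(-3240812/557647 - 952) = -3593988*(-534120756/557647) = 1919623587614928/557647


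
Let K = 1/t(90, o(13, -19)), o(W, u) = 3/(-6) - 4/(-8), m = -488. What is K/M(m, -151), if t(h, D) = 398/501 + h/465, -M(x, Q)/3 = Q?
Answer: 5177/2316944 ≈ 0.0022344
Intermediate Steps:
M(x, Q) = -3*Q
o(W, u) = 0 (o(W, u) = 3*(-1/6) - 4*(-1/8) = -1/2 + 1/2 = 0)
t(h, D) = 398/501 + h/465 (t(h, D) = 398*(1/501) + h*(1/465) = 398/501 + h/465)
K = 15531/15344 (K = 1/(398/501 + (1/465)*90) = 1/(398/501 + 6/31) = 1/(15344/15531) = 15531/15344 ≈ 1.0122)
K/M(m, -151) = 15531/(15344*((-3*(-151)))) = (15531/15344)/453 = (15531/15344)*(1/453) = 5177/2316944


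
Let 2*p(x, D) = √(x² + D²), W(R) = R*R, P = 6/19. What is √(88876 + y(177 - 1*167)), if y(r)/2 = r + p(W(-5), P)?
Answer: √(32091456 + 19*√225661)/19 ≈ 298.20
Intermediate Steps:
P = 6/19 (P = 6*(1/19) = 6/19 ≈ 0.31579)
W(R) = R²
p(x, D) = √(D² + x²)/2 (p(x, D) = √(x² + D²)/2 = √(D² + x²)/2)
y(r) = 2*r + √225661/19 (y(r) = 2*(r + √((6/19)² + ((-5)²)²)/2) = 2*(r + √(36/361 + 25²)/2) = 2*(r + √(36/361 + 625)/2) = 2*(r + √(225661/361)/2) = 2*(r + (√225661/19)/2) = 2*(r + √225661/38) = 2*r + √225661/19)
√(88876 + y(177 - 1*167)) = √(88876 + (2*(177 - 1*167) + √225661/19)) = √(88876 + (2*(177 - 167) + √225661/19)) = √(88876 + (2*10 + √225661/19)) = √(88876 + (20 + √225661/19)) = √(88896 + √225661/19)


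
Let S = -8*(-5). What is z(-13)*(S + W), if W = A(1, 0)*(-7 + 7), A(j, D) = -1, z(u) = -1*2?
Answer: -80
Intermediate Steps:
z(u) = -2
W = 0 (W = -(-7 + 7) = -1*0 = 0)
S = 40
z(-13)*(S + W) = -2*(40 + 0) = -2*40 = -80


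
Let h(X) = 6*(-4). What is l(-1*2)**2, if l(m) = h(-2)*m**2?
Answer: 9216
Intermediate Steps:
h(X) = -24
l(m) = -24*m**2
l(-1*2)**2 = (-24*(-1*2)**2)**2 = (-24*(-2)**2)**2 = (-24*4)**2 = (-96)**2 = 9216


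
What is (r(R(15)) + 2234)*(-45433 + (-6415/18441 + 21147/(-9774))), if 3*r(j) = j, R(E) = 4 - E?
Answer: -2029455296856347/20026926 ≈ -1.0134e+8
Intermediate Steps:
r(j) = j/3
(r(R(15)) + 2234)*(-45433 + (-6415/18441 + 21147/(-9774))) = ((4 - 1*15)/3 + 2234)*(-45433 + (-6415/18441 + 21147/(-9774))) = ((4 - 15)/3 + 2234)*(-45433 + (-6415*1/18441 + 21147*(-1/9774))) = ((⅓)*(-11) + 2234)*(-45433 + (-6415/18441 - 7049/3258)) = (-11/3 + 2234)*(-45433 - 16765631/6675642) = (6691/3)*(-303311208617/6675642) = -2029455296856347/20026926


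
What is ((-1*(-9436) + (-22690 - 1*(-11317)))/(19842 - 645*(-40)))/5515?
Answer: -1937/251715630 ≈ -7.6952e-6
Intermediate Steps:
((-1*(-9436) + (-22690 - 1*(-11317)))/(19842 - 645*(-40)))/5515 = ((9436 + (-22690 + 11317))/(19842 + 25800))*(1/5515) = ((9436 - 11373)/45642)*(1/5515) = -1937*1/45642*(1/5515) = -1937/45642*1/5515 = -1937/251715630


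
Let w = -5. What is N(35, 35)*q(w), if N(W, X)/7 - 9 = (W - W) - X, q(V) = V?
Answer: 910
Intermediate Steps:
N(W, X) = 63 - 7*X (N(W, X) = 63 + 7*((W - W) - X) = 63 + 7*(0 - X) = 63 + 7*(-X) = 63 - 7*X)
N(35, 35)*q(w) = (63 - 7*35)*(-5) = (63 - 245)*(-5) = -182*(-5) = 910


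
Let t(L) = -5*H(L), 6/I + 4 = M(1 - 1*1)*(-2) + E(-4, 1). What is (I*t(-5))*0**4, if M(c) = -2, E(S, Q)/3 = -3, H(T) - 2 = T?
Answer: 0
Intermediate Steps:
H(T) = 2 + T
E(S, Q) = -9 (E(S, Q) = 3*(-3) = -9)
I = -2/3 (I = 6/(-4 + (-2*(-2) - 9)) = 6/(-4 + (4 - 9)) = 6/(-4 - 5) = 6/(-9) = 6*(-1/9) = -2/3 ≈ -0.66667)
t(L) = -10 - 5*L (t(L) = -5*(2 + L) = -10 - 5*L)
(I*t(-5))*0**4 = -2*(-10 - 5*(-5))/3*0**4 = -2*(-10 + 25)/3*0 = -2/3*15*0 = -10*0 = 0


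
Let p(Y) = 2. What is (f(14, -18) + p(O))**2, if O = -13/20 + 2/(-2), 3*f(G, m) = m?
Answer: 16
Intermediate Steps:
f(G, m) = m/3
O = -33/20 (O = -13*1/20 + 2*(-1/2) = -13/20 - 1 = -33/20 ≈ -1.6500)
(f(14, -18) + p(O))**2 = ((1/3)*(-18) + 2)**2 = (-6 + 2)**2 = (-4)**2 = 16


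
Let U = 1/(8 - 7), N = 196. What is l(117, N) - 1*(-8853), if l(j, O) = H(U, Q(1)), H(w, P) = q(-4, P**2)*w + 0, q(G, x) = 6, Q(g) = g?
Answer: 8859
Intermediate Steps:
U = 1 (U = 1/1 = 1)
H(w, P) = 6*w (H(w, P) = 6*w + 0 = 6*w)
l(j, O) = 6 (l(j, O) = 6*1 = 6)
l(117, N) - 1*(-8853) = 6 - 1*(-8853) = 6 + 8853 = 8859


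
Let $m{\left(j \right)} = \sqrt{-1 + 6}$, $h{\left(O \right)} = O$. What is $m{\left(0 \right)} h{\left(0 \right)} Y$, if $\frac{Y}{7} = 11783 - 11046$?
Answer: $0$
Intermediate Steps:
$m{\left(j \right)} = \sqrt{5}$
$Y = 5159$ ($Y = 7 \left(11783 - 11046\right) = 7 \cdot 737 = 5159$)
$m{\left(0 \right)} h{\left(0 \right)} Y = \sqrt{5} \cdot 0 \cdot 5159 = 0 \cdot 5159 = 0$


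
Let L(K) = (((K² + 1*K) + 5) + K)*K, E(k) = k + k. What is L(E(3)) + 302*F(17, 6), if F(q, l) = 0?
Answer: 318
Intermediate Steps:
E(k) = 2*k
L(K) = K*(5 + K² + 2*K) (L(K) = (((K² + K) + 5) + K)*K = (((K + K²) + 5) + K)*K = ((5 + K + K²) + K)*K = (5 + K² + 2*K)*K = K*(5 + K² + 2*K))
L(E(3)) + 302*F(17, 6) = (2*3)*(5 + (2*3)² + 2*(2*3)) + 302*0 = 6*(5 + 6² + 2*6) + 0 = 6*(5 + 36 + 12) + 0 = 6*53 + 0 = 318 + 0 = 318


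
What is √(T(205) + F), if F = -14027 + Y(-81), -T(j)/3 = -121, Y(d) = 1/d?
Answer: I*√1106785/9 ≈ 116.89*I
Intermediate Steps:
T(j) = 363 (T(j) = -3*(-121) = 363)
F = -1136188/81 (F = -14027 + 1/(-81) = -14027 - 1/81 = -1136188/81 ≈ -14027.)
√(T(205) + F) = √(363 - 1136188/81) = √(-1106785/81) = I*√1106785/9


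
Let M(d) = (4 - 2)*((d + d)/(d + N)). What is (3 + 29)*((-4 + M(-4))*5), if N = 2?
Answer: 640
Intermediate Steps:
M(d) = 4*d/(2 + d) (M(d) = (4 - 2)*((d + d)/(d + 2)) = 2*((2*d)/(2 + d)) = 2*(2*d/(2 + d)) = 4*d/(2 + d))
(3 + 29)*((-4 + M(-4))*5) = (3 + 29)*((-4 + 4*(-4)/(2 - 4))*5) = 32*((-4 + 4*(-4)/(-2))*5) = 32*((-4 + 4*(-4)*(-1/2))*5) = 32*((-4 + 8)*5) = 32*(4*5) = 32*20 = 640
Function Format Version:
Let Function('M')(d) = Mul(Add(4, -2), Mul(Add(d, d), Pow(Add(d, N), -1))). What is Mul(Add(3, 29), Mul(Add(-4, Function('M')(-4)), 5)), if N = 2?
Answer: 640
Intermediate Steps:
Function('M')(d) = Mul(4, d, Pow(Add(2, d), -1)) (Function('M')(d) = Mul(Add(4, -2), Mul(Add(d, d), Pow(Add(d, 2), -1))) = Mul(2, Mul(Mul(2, d), Pow(Add(2, d), -1))) = Mul(2, Mul(2, d, Pow(Add(2, d), -1))) = Mul(4, d, Pow(Add(2, d), -1)))
Mul(Add(3, 29), Mul(Add(-4, Function('M')(-4)), 5)) = Mul(Add(3, 29), Mul(Add(-4, Mul(4, -4, Pow(Add(2, -4), -1))), 5)) = Mul(32, Mul(Add(-4, Mul(4, -4, Pow(-2, -1))), 5)) = Mul(32, Mul(Add(-4, Mul(4, -4, Rational(-1, 2))), 5)) = Mul(32, Mul(Add(-4, 8), 5)) = Mul(32, Mul(4, 5)) = Mul(32, 20) = 640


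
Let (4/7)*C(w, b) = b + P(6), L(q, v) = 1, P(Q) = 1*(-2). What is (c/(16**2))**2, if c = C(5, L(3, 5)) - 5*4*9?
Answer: 528529/1048576 ≈ 0.50404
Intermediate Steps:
P(Q) = -2
C(w, b) = -7/2 + 7*b/4 (C(w, b) = 7*(b - 2)/4 = 7*(-2 + b)/4 = -7/2 + 7*b/4)
c = -727/4 (c = (-7/2 + (7/4)*1) - 5*4*9 = (-7/2 + 7/4) - 20*9 = -7/4 - 180 = -727/4 ≈ -181.75)
(c/(16**2))**2 = (-727/(4*(16**2)))**2 = (-727/4/256)**2 = (-727/4*1/256)**2 = (-727/1024)**2 = 528529/1048576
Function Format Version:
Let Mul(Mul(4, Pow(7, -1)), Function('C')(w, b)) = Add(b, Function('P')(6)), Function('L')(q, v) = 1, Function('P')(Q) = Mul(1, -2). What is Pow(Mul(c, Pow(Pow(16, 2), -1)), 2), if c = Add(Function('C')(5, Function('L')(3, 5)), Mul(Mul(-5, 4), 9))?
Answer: Rational(528529, 1048576) ≈ 0.50404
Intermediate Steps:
Function('P')(Q) = -2
Function('C')(w, b) = Add(Rational(-7, 2), Mul(Rational(7, 4), b)) (Function('C')(w, b) = Mul(Rational(7, 4), Add(b, -2)) = Mul(Rational(7, 4), Add(-2, b)) = Add(Rational(-7, 2), Mul(Rational(7, 4), b)))
c = Rational(-727, 4) (c = Add(Add(Rational(-7, 2), Mul(Rational(7, 4), 1)), Mul(Mul(-5, 4), 9)) = Add(Add(Rational(-7, 2), Rational(7, 4)), Mul(-20, 9)) = Add(Rational(-7, 4), -180) = Rational(-727, 4) ≈ -181.75)
Pow(Mul(c, Pow(Pow(16, 2), -1)), 2) = Pow(Mul(Rational(-727, 4), Pow(Pow(16, 2), -1)), 2) = Pow(Mul(Rational(-727, 4), Pow(256, -1)), 2) = Pow(Mul(Rational(-727, 4), Rational(1, 256)), 2) = Pow(Rational(-727, 1024), 2) = Rational(528529, 1048576)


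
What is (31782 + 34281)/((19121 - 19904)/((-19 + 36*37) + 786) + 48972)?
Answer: 46222079/34263815 ≈ 1.3490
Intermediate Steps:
(31782 + 34281)/((19121 - 19904)/((-19 + 36*37) + 786) + 48972) = 66063/(-783/((-19 + 1332) + 786) + 48972) = 66063/(-783/(1313 + 786) + 48972) = 66063/(-783/2099 + 48972) = 66063/(102791445/2099) = 66063*(2099/102791445) = 46222079/34263815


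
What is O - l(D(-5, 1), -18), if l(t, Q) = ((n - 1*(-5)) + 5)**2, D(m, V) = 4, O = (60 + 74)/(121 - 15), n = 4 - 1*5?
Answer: -4226/53 ≈ -79.736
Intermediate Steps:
n = -1 (n = 4 - 5 = -1)
O = 67/53 (O = 134/106 = 134*(1/106) = 67/53 ≈ 1.2642)
l(t, Q) = 81 (l(t, Q) = ((-1 - 1*(-5)) + 5)**2 = ((-1 + 5) + 5)**2 = (4 + 5)**2 = 9**2 = 81)
O - l(D(-5, 1), -18) = 67/53 - 1*81 = 67/53 - 81 = -4226/53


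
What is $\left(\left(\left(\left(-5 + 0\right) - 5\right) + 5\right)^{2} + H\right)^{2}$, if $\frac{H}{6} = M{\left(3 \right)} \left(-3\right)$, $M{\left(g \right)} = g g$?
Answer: $18769$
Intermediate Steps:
$M{\left(g \right)} = g^{2}$
$H = -162$ ($H = 6 \cdot 3^{2} \left(-3\right) = 6 \cdot 9 \left(-3\right) = 6 \left(-27\right) = -162$)
$\left(\left(\left(\left(-5 + 0\right) - 5\right) + 5\right)^{2} + H\right)^{2} = \left(\left(\left(\left(-5 + 0\right) - 5\right) + 5\right)^{2} - 162\right)^{2} = \left(\left(\left(-5 - 5\right) + 5\right)^{2} - 162\right)^{2} = \left(\left(-10 + 5\right)^{2} - 162\right)^{2} = \left(\left(-5\right)^{2} - 162\right)^{2} = \left(25 - 162\right)^{2} = \left(-137\right)^{2} = 18769$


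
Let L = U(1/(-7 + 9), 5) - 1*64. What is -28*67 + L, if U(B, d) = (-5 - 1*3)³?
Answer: -2452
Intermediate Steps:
U(B, d) = -512 (U(B, d) = (-5 - 3)³ = (-8)³ = -512)
L = -576 (L = -512 - 1*64 = -512 - 64 = -576)
-28*67 + L = -28*67 - 576 = -1876 - 576 = -2452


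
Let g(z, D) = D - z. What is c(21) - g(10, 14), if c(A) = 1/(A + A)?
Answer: -167/42 ≈ -3.9762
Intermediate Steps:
c(A) = 1/(2*A)
c(21) - g(10, 14) = (½)/21 - (14 - 1*10) = (½)*(1/21) - (14 - 10) = 1/42 - 1*4 = 1/42 - 4 = -167/42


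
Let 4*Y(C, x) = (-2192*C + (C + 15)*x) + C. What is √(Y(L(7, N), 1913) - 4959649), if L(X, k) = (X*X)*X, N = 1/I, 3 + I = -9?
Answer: 3*I*√2211695/2 ≈ 2230.8*I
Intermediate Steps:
I = -12 (I = -3 - 9 = -12)
N = -1/12 (N = 1/(-12) = -1/12 ≈ -0.083333)
L(X, k) = X³ (L(X, k) = X²*X = X³)
Y(C, x) = -2191*C/4 + x*(15 + C)/4 (Y(C, x) = ((-2192*C + (C + 15)*x) + C)/4 = ((-2192*C + (15 + C)*x) + C)/4 = ((-2192*C + x*(15 + C)) + C)/4 = (-2191*C + x*(15 + C))/4 = -2191*C/4 + x*(15 + C)/4)
√(Y(L(7, N), 1913) - 4959649) = √((-2191/4*7³ + (15/4)*1913 + (¼)*7³*1913) - 4959649) = √((-2191/4*343 + 28695/4 + (¼)*343*1913) - 4959649) = √((-751513/4 + 28695/4 + 656159/4) - 4959649) = √(-66659/4 - 4959649) = √(-19905255/4) = 3*I*√2211695/2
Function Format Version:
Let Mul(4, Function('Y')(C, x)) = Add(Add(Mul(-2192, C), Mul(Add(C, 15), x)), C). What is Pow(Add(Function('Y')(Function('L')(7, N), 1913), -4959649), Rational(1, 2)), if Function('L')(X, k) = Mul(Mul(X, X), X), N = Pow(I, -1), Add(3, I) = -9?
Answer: Mul(Rational(3, 2), I, Pow(2211695, Rational(1, 2))) ≈ Mul(2230.8, I)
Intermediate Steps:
I = -12 (I = Add(-3, -9) = -12)
N = Rational(-1, 12) (N = Pow(-12, -1) = Rational(-1, 12) ≈ -0.083333)
Function('L')(X, k) = Pow(X, 3) (Function('L')(X, k) = Mul(Pow(X, 2), X) = Pow(X, 3))
Function('Y')(C, x) = Add(Mul(Rational(-2191, 4), C), Mul(Rational(1, 4), x, Add(15, C))) (Function('Y')(C, x) = Mul(Rational(1, 4), Add(Add(Mul(-2192, C), Mul(Add(C, 15), x)), C)) = Mul(Rational(1, 4), Add(Add(Mul(-2192, C), Mul(Add(15, C), x)), C)) = Mul(Rational(1, 4), Add(Add(Mul(-2192, C), Mul(x, Add(15, C))), C)) = Mul(Rational(1, 4), Add(Mul(-2191, C), Mul(x, Add(15, C)))) = Add(Mul(Rational(-2191, 4), C), Mul(Rational(1, 4), x, Add(15, C))))
Pow(Add(Function('Y')(Function('L')(7, N), 1913), -4959649), Rational(1, 2)) = Pow(Add(Add(Mul(Rational(-2191, 4), Pow(7, 3)), Mul(Rational(15, 4), 1913), Mul(Rational(1, 4), Pow(7, 3), 1913)), -4959649), Rational(1, 2)) = Pow(Add(Add(Mul(Rational(-2191, 4), 343), Rational(28695, 4), Mul(Rational(1, 4), 343, 1913)), -4959649), Rational(1, 2)) = Pow(Add(Add(Rational(-751513, 4), Rational(28695, 4), Rational(656159, 4)), -4959649), Rational(1, 2)) = Pow(Add(Rational(-66659, 4), -4959649), Rational(1, 2)) = Pow(Rational(-19905255, 4), Rational(1, 2)) = Mul(Rational(3, 2), I, Pow(2211695, Rational(1, 2)))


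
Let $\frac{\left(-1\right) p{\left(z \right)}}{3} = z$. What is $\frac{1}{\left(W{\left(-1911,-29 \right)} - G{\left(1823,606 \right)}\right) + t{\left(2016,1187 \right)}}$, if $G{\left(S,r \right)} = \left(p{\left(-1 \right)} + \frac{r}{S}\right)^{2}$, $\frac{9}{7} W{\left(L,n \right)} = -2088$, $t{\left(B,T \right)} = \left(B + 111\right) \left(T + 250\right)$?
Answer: $\frac{3323329}{10152317773250} \approx 3.2735 \cdot 10^{-7}$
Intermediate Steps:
$p{\left(z \right)} = - 3 z$
$t{\left(B,T \right)} = \left(111 + B\right) \left(250 + T\right)$
$W{\left(L,n \right)} = -1624$ ($W{\left(L,n \right)} = \frac{7}{9} \left(-2088\right) = -1624$)
$G{\left(S,r \right)} = \left(3 + \frac{r}{S}\right)^{2}$ ($G{\left(S,r \right)} = \left(\left(-3\right) \left(-1\right) + \frac{r}{S}\right)^{2} = \left(3 + \frac{r}{S}\right)^{2}$)
$\frac{1}{\left(W{\left(-1911,-29 \right)} - G{\left(1823,606 \right)}\right) + t{\left(2016,1187 \right)}} = \frac{1}{\left(-1624 - \frac{\left(606 + 3 \cdot 1823\right)^{2}}{3323329}\right) + \left(27750 + 111 \cdot 1187 + 250 \cdot 2016 + 2016 \cdot 1187\right)} = \frac{1}{\left(-1624 - \frac{\left(606 + 5469\right)^{2}}{3323329}\right) + \left(27750 + 131757 + 504000 + 2392992\right)} = \frac{1}{\left(-1624 - \frac{6075^{2}}{3323329}\right) + 3056499} = \frac{1}{\left(-1624 - \frac{1}{3323329} \cdot 36905625\right) + 3056499} = \frac{1}{\left(-1624 - \frac{36905625}{3323329}\right) + 3056499} = \frac{1}{- \frac{5433991921}{3323329} + 3056499} = \frac{1}{\frac{10152317773250}{3323329}} = \frac{3323329}{10152317773250}$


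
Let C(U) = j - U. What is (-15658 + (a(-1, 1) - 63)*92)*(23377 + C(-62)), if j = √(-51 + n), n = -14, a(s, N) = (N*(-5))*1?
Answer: -513642246 - 21914*I*√65 ≈ -5.1364e+8 - 1.7668e+5*I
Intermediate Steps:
a(s, N) = -5*N (a(s, N) = -5*N*1 = -5*N)
j = I*√65 (j = √(-51 - 14) = √(-65) = I*√65 ≈ 8.0623*I)
C(U) = -U + I*√65 (C(U) = I*√65 - U = -U + I*√65)
(-15658 + (a(-1, 1) - 63)*92)*(23377 + C(-62)) = (-15658 + (-5*1 - 63)*92)*(23377 + (-1*(-62) + I*√65)) = (-15658 + (-5 - 63)*92)*(23377 + (62 + I*√65)) = (-15658 - 68*92)*(23439 + I*√65) = (-15658 - 6256)*(23439 + I*√65) = -21914*(23439 + I*√65) = -513642246 - 21914*I*√65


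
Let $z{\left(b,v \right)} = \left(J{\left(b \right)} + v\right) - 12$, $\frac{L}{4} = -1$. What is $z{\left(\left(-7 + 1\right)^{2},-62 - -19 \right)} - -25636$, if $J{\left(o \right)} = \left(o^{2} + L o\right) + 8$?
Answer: $26741$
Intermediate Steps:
$L = -4$ ($L = 4 \left(-1\right) = -4$)
$J{\left(o \right)} = 8 + o^{2} - 4 o$ ($J{\left(o \right)} = \left(o^{2} - 4 o\right) + 8 = 8 + o^{2} - 4 o$)
$z{\left(b,v \right)} = -4 + v + b^{2} - 4 b$ ($z{\left(b,v \right)} = \left(\left(8 + b^{2} - 4 b\right) + v\right) - 12 = \left(8 + v + b^{2} - 4 b\right) - 12 = -4 + v + b^{2} - 4 b$)
$z{\left(\left(-7 + 1\right)^{2},-62 - -19 \right)} - -25636 = \left(-4 - 43 + \left(\left(-7 + 1\right)^{2}\right)^{2} - 4 \left(-7 + 1\right)^{2}\right) - -25636 = \left(-4 + \left(-62 + 19\right) + \left(\left(-6\right)^{2}\right)^{2} - 4 \left(-6\right)^{2}\right) + 25636 = \left(-4 - 43 + 36^{2} - 144\right) + 25636 = \left(-4 - 43 + 1296 - 144\right) + 25636 = 1105 + 25636 = 26741$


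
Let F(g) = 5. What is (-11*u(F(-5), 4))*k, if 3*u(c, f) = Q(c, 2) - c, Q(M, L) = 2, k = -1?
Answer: -11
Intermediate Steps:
u(c, f) = 2/3 - c/3 (u(c, f) = (2 - c)/3 = 2/3 - c/3)
(-11*u(F(-5), 4))*k = -11*(2/3 - 1/3*5)*(-1) = -11*(2/3 - 5/3)*(-1) = -11*(-1)*(-1) = 11*(-1) = -11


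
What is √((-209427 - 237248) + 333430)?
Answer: I*√113245 ≈ 336.52*I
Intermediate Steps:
√((-209427 - 237248) + 333430) = √(-446675 + 333430) = √(-113245) = I*√113245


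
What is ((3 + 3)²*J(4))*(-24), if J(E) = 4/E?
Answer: -864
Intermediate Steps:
((3 + 3)²*J(4))*(-24) = ((3 + 3)²*(4/4))*(-24) = (6²*(4*(¼)))*(-24) = (36*1)*(-24) = 36*(-24) = -864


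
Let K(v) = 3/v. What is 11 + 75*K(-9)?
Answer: -14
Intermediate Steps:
11 + 75*K(-9) = 11 + 75*(3/(-9)) = 11 + 75*(3*(-⅑)) = 11 + 75*(-⅓) = 11 - 25 = -14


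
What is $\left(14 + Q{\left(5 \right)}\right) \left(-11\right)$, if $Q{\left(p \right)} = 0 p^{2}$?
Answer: $-154$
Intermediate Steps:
$Q{\left(p \right)} = 0$
$\left(14 + Q{\left(5 \right)}\right) \left(-11\right) = \left(14 + 0\right) \left(-11\right) = 14 \left(-11\right) = -154$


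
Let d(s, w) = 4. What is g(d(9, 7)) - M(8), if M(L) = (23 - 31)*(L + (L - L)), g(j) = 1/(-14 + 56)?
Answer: 2689/42 ≈ 64.024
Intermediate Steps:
g(j) = 1/42
M(L) = -8*L (M(L) = -8*(L + 0) = -8*L)
g(d(9, 7)) - M(8) = 1/42 - (-8)*8 = 1/42 - 1*(-64) = 1/42 + 64 = 2689/42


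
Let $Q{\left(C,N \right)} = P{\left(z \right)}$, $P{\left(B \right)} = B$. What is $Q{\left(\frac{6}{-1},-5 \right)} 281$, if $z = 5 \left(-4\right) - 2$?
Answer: $-6182$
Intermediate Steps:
$z = -22$ ($z = -20 - 2 = -22$)
$Q{\left(C,N \right)} = -22$
$Q{\left(\frac{6}{-1},-5 \right)} 281 = \left(-22\right) 281 = -6182$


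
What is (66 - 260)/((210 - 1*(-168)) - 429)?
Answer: 194/51 ≈ 3.8039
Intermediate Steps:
(66 - 260)/((210 - 1*(-168)) - 429) = -194/((210 + 168) - 429) = -194/(378 - 429) = -194/(-51) = -194*(-1/51) = 194/51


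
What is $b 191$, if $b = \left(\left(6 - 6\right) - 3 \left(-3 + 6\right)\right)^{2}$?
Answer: $15471$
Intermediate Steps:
$b = 81$ ($b = \left(0 - 9\right)^{2} = \left(-9\right)^{2} = 81$)
$b 191 = 81 \cdot 191 = 15471$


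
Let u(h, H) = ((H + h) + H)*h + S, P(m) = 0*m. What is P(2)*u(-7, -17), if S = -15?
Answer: 0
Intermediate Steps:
P(m) = 0
u(h, H) = -15 + h*(h + 2*H) (u(h, H) = ((H + h) + H)*h - 15 = (h + 2*H)*h - 15 = h*(h + 2*H) - 15 = -15 + h*(h + 2*H))
P(2)*u(-7, -17) = 0*(-15 + (-7)**2 + 2*(-17)*(-7)) = 0*(-15 + 49 + 238) = 0*272 = 0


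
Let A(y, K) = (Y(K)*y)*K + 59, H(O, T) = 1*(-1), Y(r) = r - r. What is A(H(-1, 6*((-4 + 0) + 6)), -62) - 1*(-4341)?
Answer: 4400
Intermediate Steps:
Y(r) = 0
H(O, T) = -1
A(y, K) = 59 (A(y, K) = (0*y)*K + 59 = 0*K + 59 = 0 + 59 = 59)
A(H(-1, 6*((-4 + 0) + 6)), -62) - 1*(-4341) = 59 - 1*(-4341) = 59 + 4341 = 4400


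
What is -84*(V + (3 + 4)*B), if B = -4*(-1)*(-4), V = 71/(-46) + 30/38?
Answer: 4138974/437 ≈ 9471.3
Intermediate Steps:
V = -659/874 (V = 71*(-1/46) + 30*(1/38) = -71/46 + 15/19 = -659/874 ≈ -0.75400)
B = -16 (B = 4*(-4) = -16)
-84*(V + (3 + 4)*B) = -84*(-659/874 + (3 + 4)*(-16)) = -84*(-659/874 + 7*(-16)) = -84*(-659/874 - 112) = -84*(-98547/874) = 4138974/437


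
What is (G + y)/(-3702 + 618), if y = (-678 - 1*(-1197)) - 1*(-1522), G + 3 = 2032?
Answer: -2035/1542 ≈ -1.3197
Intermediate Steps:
G = 2029 (G = -3 + 2032 = 2029)
y = 2041 (y = (-678 + 1197) + 1522 = 519 + 1522 = 2041)
(G + y)/(-3702 + 618) = (2029 + 2041)/(-3702 + 618) = 4070/(-3084) = 4070*(-1/3084) = -2035/1542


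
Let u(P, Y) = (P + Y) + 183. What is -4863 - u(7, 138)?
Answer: -5191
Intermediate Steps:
u(P, Y) = 183 + P + Y
-4863 - u(7, 138) = -4863 - (183 + 7 + 138) = -4863 - 1*328 = -4863 - 328 = -5191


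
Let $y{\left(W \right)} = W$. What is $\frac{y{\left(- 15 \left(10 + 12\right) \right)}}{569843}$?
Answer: $- \frac{330}{569843} \approx -0.00057911$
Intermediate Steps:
$\frac{y{\left(- 15 \left(10 + 12\right) \right)}}{569843} = \frac{\left(-15\right) \left(10 + 12\right)}{569843} = \left(-15\right) 22 \cdot \frac{1}{569843} = \left(-330\right) \frac{1}{569843} = - \frac{330}{569843}$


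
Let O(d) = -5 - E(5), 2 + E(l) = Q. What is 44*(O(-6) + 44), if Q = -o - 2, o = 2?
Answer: 1980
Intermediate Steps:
Q = -4 (Q = -1*2 - 2 = -2 - 2 = -4)
E(l) = -6 (E(l) = -2 - 4 = -6)
O(d) = 1 (O(d) = -5 - 1*(-6) = -5 + 6 = 1)
44*(O(-6) + 44) = 44*(1 + 44) = 44*45 = 1980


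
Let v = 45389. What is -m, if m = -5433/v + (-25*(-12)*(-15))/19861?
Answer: 312155313/901470929 ≈ 0.34627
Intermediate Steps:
m = -312155313/901470929 (m = -5433/45389 + (-25*(-12)*(-15))/19861 = -5433*1/45389 + (300*(-15))*(1/19861) = -5433/45389 - 4500*1/19861 = -5433/45389 - 4500/19861 = -312155313/901470929 ≈ -0.34627)
-m = -1*(-312155313/901470929) = 312155313/901470929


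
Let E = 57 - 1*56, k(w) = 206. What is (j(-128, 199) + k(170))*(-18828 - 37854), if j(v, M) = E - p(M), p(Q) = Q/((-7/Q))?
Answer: -2326796100/7 ≈ -3.3240e+8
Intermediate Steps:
p(Q) = -Q**2/7 (p(Q) = Q*(-Q/7) = -Q**2/7)
E = 1 (E = 57 - 56 = 1)
j(v, M) = 1 + M**2/7 (j(v, M) = 1 - (-1)*M**2/7 = 1 + M**2/7)
(j(-128, 199) + k(170))*(-18828 - 37854) = ((1 + (1/7)*199**2) + 206)*(-18828 - 37854) = ((1 + (1/7)*39601) + 206)*(-56682) = ((1 + 39601/7) + 206)*(-56682) = (39608/7 + 206)*(-56682) = (41050/7)*(-56682) = -2326796100/7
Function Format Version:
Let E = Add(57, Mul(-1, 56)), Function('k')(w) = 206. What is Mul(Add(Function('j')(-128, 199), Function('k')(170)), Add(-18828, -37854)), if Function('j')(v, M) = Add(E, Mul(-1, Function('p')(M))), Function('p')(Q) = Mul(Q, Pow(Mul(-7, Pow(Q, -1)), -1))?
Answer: Rational(-2326796100, 7) ≈ -3.3240e+8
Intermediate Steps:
Function('p')(Q) = Mul(Rational(-1, 7), Pow(Q, 2)) (Function('p')(Q) = Mul(Q, Mul(Rational(-1, 7), Q)) = Mul(Rational(-1, 7), Pow(Q, 2)))
E = 1 (E = Add(57, -56) = 1)
Function('j')(v, M) = Add(1, Mul(Rational(1, 7), Pow(M, 2))) (Function('j')(v, M) = Add(1, Mul(-1, Mul(Rational(-1, 7), Pow(M, 2)))) = Add(1, Mul(Rational(1, 7), Pow(M, 2))))
Mul(Add(Function('j')(-128, 199), Function('k')(170)), Add(-18828, -37854)) = Mul(Add(Add(1, Mul(Rational(1, 7), Pow(199, 2))), 206), Add(-18828, -37854)) = Mul(Add(Add(1, Mul(Rational(1, 7), 39601)), 206), -56682) = Mul(Add(Add(1, Rational(39601, 7)), 206), -56682) = Mul(Add(Rational(39608, 7), 206), -56682) = Mul(Rational(41050, 7), -56682) = Rational(-2326796100, 7)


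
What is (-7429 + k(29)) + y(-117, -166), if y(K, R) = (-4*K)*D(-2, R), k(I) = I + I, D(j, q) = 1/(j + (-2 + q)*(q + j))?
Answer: -104011947/14111 ≈ -7371.0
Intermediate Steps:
D(j, q) = 1/(j + (-2 + q)*(j + q))
k(I) = 2*I
y(K, R) = -4*K/(2 + R² - 4*R) (y(K, R) = (-4*K)/(R² - 1*(-2) - 2*R - 2*R) = (-4*K)/(R² + 2 - 2*R - 2*R) = (-4*K)/(2 + R² - 4*R) = -4*K/(2 + R² - 4*R))
(-7429 + k(29)) + y(-117, -166) = (-7429 + 2*29) - 4*(-117)/(2 + (-166)² - 4*(-166)) = (-7429 + 58) - 4*(-117)/(2 + 27556 + 664) = -7371 - 4*(-117)/28222 = -7371 - 4*(-117)*1/28222 = -7371 + 234/14111 = -104011947/14111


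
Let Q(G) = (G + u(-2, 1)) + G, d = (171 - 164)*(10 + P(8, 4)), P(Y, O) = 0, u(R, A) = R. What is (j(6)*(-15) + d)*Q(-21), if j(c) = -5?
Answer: -6380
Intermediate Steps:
d = 70 (d = (171 - 164)*(10 + 0) = 7*10 = 70)
Q(G) = -2 + 2*G (Q(G) = (G - 2) + G = (-2 + G) + G = -2 + 2*G)
(j(6)*(-15) + d)*Q(-21) = (-5*(-15) + 70)*(-2 + 2*(-21)) = (75 + 70)*(-2 - 42) = 145*(-44) = -6380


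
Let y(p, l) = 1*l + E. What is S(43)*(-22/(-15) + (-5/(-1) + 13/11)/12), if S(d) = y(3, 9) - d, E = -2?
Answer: -3924/55 ≈ -71.345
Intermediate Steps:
y(p, l) = -2 + l (y(p, l) = 1*l - 2 = l - 2 = -2 + l)
S(d) = 7 - d (S(d) = (-2 + 9) - d = 7 - d)
S(43)*(-22/(-15) + (-5/(-1) + 13/11)/12) = (7 - 1*43)*(-22/(-15) + (-5/(-1) + 13/11)/12) = (7 - 43)*(-22*(-1/15) + (-5*(-1) + 13*(1/11))*(1/12)) = -36*(22/15 + (5 + 13/11)*(1/12)) = -36*(22/15 + (68/11)*(1/12)) = -36*(22/15 + 17/33) = -36*109/55 = -3924/55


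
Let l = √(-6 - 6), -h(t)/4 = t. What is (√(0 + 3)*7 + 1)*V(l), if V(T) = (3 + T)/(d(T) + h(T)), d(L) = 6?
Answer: (-42 + 3*I + √3*(-2 + 21*I))/(2*(3*I + 4*√3)) ≈ -1.7269 + 3.5893*I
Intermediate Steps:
h(t) = -4*t
l = 2*I*√3 (l = √(-12) = 2*I*√3 ≈ 3.4641*I)
V(T) = (3 + T)/(6 - 4*T)
(√(0 + 3)*7 + 1)*V(l) = (√(0 + 3)*7 + 1)*((-3 - 2*I*√3)/(2*(-3 + 2*(2*I*√3)))) = (√3*7 + 1)*((-3 - 2*I*√3)/(2*(-3 + 4*I*√3))) = (7*√3 + 1)*((-3 - 2*I*√3)/(2*(-3 + 4*I*√3))) = (1 + 7*√3)*((-3 - 2*I*√3)/(2*(-3 + 4*I*√3))) = (1 + 7*√3)*(-3 - 2*I*√3)/(2*(-3 + 4*I*√3))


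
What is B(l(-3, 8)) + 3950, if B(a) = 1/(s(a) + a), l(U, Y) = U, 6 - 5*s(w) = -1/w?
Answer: 110585/28 ≈ 3949.5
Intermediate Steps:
s(w) = 6/5 + 1/(5*w) (s(w) = 6/5 - (-1)/(5*w) = 6/5 + 1/(5*w))
B(a) = 1/(a + (1 + 6*a)/(5*a)) (B(a) = 1/((1 + 6*a)/(5*a) + a) = 1/(a + (1 + 6*a)/(5*a)))
B(l(-3, 8)) + 3950 = 5*(-3)/(1 + 5*(-3)² + 6*(-3)) + 3950 = 5*(-3)/(1 + 5*9 - 18) + 3950 = 5*(-3)/(1 + 45 - 18) + 3950 = 5*(-3)/28 + 3950 = 5*(-3)*(1/28) + 3950 = -15/28 + 3950 = 110585/28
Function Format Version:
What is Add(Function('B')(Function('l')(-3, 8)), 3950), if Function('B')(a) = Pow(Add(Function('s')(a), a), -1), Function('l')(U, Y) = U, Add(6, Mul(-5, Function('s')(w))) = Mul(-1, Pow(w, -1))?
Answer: Rational(110585, 28) ≈ 3949.5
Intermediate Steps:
Function('s')(w) = Add(Rational(6, 5), Mul(Rational(1, 5), Pow(w, -1))) (Function('s')(w) = Add(Rational(6, 5), Mul(Rational(-1, 5), Mul(-1, Pow(w, -1)))) = Add(Rational(6, 5), Mul(Rational(1, 5), Pow(w, -1))))
Function('B')(a) = Pow(Add(a, Mul(Rational(1, 5), Pow(a, -1), Add(1, Mul(6, a)))), -1) (Function('B')(a) = Pow(Add(Mul(Rational(1, 5), Pow(a, -1), Add(1, Mul(6, a))), a), -1) = Pow(Add(a, Mul(Rational(1, 5), Pow(a, -1), Add(1, Mul(6, a)))), -1))
Add(Function('B')(Function('l')(-3, 8)), 3950) = Add(Mul(5, -3, Pow(Add(1, Mul(5, Pow(-3, 2)), Mul(6, -3)), -1)), 3950) = Add(Mul(5, -3, Pow(Add(1, Mul(5, 9), -18), -1)), 3950) = Add(Mul(5, -3, Pow(Add(1, 45, -18), -1)), 3950) = Add(Mul(5, -3, Pow(28, -1)), 3950) = Add(Mul(5, -3, Rational(1, 28)), 3950) = Add(Rational(-15, 28), 3950) = Rational(110585, 28)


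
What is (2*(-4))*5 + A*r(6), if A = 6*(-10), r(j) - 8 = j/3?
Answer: -640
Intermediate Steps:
r(j) = 8 + j/3
A = -60
(2*(-4))*5 + A*r(6) = (2*(-4))*5 - 60*(8 + (⅓)*6) = -8*5 - 60*(8 + 2) = -40 - 60*10 = -40 - 600 = -640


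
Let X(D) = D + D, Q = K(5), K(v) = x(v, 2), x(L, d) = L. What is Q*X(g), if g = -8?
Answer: -80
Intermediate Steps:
K(v) = v
Q = 5
X(D) = 2*D
Q*X(g) = 5*(2*(-8)) = 5*(-16) = -80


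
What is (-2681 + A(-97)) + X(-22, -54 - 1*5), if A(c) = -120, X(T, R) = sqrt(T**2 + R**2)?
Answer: -2801 + sqrt(3965) ≈ -2738.0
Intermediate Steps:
X(T, R) = sqrt(R**2 + T**2)
(-2681 + A(-97)) + X(-22, -54 - 1*5) = (-2681 - 120) + sqrt((-54 - 1*5)**2 + (-22)**2) = -2801 + sqrt((-54 - 5)**2 + 484) = -2801 + sqrt((-59)**2 + 484) = -2801 + sqrt(3481 + 484) = -2801 + sqrt(3965)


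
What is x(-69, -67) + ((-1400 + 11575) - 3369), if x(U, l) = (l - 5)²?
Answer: 11990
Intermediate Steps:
x(U, l) = (-5 + l)²
x(-69, -67) + ((-1400 + 11575) - 3369) = (-5 - 67)² + ((-1400 + 11575) - 3369) = (-72)² + (10175 - 3369) = 5184 + 6806 = 11990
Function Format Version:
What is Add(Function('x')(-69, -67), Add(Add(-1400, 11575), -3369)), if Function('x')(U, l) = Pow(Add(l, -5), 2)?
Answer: 11990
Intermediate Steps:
Function('x')(U, l) = Pow(Add(-5, l), 2)
Add(Function('x')(-69, -67), Add(Add(-1400, 11575), -3369)) = Add(Pow(Add(-5, -67), 2), Add(Add(-1400, 11575), -3369)) = Add(Pow(-72, 2), Add(10175, -3369)) = Add(5184, 6806) = 11990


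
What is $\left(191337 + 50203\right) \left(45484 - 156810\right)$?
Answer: $-26889682040$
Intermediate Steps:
$\left(191337 + 50203\right) \left(45484 - 156810\right) = 241540 \left(-111326\right) = -26889682040$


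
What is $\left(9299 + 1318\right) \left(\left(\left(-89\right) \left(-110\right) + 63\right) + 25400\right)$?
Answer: $374281101$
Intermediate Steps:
$\left(9299 + 1318\right) \left(\left(\left(-89\right) \left(-110\right) + 63\right) + 25400\right) = 10617 \left(\left(9790 + 63\right) + 25400\right) = 10617 \left(9853 + 25400\right) = 10617 \cdot 35253 = 374281101$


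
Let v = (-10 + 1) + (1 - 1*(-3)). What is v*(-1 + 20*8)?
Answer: -795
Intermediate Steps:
v = -5 (v = -9 + (1 + 3) = -9 + 4 = -5)
v*(-1 + 20*8) = -5*(-1 + 20*8) = -5*(-1 + 160) = -5*159 = -795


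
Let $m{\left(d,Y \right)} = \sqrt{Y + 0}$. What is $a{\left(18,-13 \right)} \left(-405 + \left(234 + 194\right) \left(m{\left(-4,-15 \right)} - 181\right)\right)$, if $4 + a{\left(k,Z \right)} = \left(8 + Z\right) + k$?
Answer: $-700857 + 3852 i \sqrt{15} \approx -7.0086 \cdot 10^{5} + 14919.0 i$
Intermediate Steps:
$m{\left(d,Y \right)} = \sqrt{Y}$
$a{\left(k,Z \right)} = 4 + Z + k$ ($a{\left(k,Z \right)} = -4 + \left(\left(8 + Z\right) + k\right) = -4 + \left(8 + Z + k\right) = 4 + Z + k$)
$a{\left(18,-13 \right)} \left(-405 + \left(234 + 194\right) \left(m{\left(-4,-15 \right)} - 181\right)\right) = \left(4 - 13 + 18\right) \left(-405 + \left(234 + 194\right) \left(\sqrt{-15} - 181\right)\right) = 9 \left(-405 + 428 \left(i \sqrt{15} - 181\right)\right) = 9 \left(-405 + 428 \left(-181 + i \sqrt{15}\right)\right) = 9 \left(-405 - \left(77468 - 428 i \sqrt{15}\right)\right) = 9 \left(-77873 + 428 i \sqrt{15}\right) = -700857 + 3852 i \sqrt{15}$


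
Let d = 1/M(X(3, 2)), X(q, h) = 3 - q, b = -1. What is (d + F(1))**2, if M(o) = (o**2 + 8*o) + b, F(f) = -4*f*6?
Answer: 625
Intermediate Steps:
F(f) = -24*f
M(o) = -1 + o**2 + 8*o (M(o) = (o**2 + 8*o) - 1 = -1 + o**2 + 8*o)
d = -1 (d = 1/(-1 + (3 - 1*3)**2 + 8*(3 - 1*3)) = 1/(-1 + (3 - 3)**2 + 8*(3 - 3)) = 1/(-1 + 0**2 + 8*0) = 1/(-1 + 0 + 0) = 1/(-1) = -1)
(d + F(1))**2 = (-1 - 24*1)**2 = (-1 - 24)**2 = (-25)**2 = 625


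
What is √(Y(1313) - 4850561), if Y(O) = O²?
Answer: 56*I*√997 ≈ 1768.2*I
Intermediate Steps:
√(Y(1313) - 4850561) = √(1313² - 4850561) = √(1723969 - 4850561) = √(-3126592) = 56*I*√997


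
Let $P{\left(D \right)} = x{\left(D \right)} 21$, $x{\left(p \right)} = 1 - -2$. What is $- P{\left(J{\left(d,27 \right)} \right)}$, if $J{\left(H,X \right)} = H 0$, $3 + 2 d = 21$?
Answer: $-63$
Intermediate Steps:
$d = 9$ ($d = - \frac{3}{2} + \frac{1}{2} \cdot 21 = - \frac{3}{2} + \frac{21}{2} = 9$)
$x{\left(p \right)} = 3$ ($x{\left(p \right)} = 1 + 2 = 3$)
$J{\left(H,X \right)} = 0$
$P{\left(D \right)} = 63$ ($P{\left(D \right)} = 3 \cdot 21 = 63$)
$- P{\left(J{\left(d,27 \right)} \right)} = \left(-1\right) 63 = -63$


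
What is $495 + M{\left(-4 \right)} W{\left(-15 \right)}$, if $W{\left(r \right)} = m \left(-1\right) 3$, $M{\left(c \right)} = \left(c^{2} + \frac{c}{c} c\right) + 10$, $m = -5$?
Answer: $825$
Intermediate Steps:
$M{\left(c \right)} = 10 + c + c^{2}$ ($M{\left(c \right)} = \left(c^{2} + 1 c\right) + 10 = \left(c^{2} + c\right) + 10 = \left(c + c^{2}\right) + 10 = 10 + c + c^{2}$)
$W{\left(r \right)} = 15$ ($W{\left(r \right)} = \left(-5\right) \left(-1\right) 3 = 5 \cdot 3 = 15$)
$495 + M{\left(-4 \right)} W{\left(-15 \right)} = 495 + \left(10 - 4 + \left(-4\right)^{2}\right) 15 = 495 + \left(10 - 4 + 16\right) 15 = 495 + 22 \cdot 15 = 495 + 330 = 825$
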